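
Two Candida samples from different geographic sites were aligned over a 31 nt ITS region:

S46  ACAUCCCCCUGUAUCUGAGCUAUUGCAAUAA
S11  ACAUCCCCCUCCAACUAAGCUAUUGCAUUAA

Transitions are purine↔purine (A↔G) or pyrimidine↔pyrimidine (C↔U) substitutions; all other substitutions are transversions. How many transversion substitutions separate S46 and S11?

Differing sites — 11:G/C (Tv); 12:U/C (Ti); 14:U/A (Tv); 17:G/A (Ti); 28:A/U (Tv).
Of the 5 differences, 2 transitions and 3 transversions, so the answer is 3.

3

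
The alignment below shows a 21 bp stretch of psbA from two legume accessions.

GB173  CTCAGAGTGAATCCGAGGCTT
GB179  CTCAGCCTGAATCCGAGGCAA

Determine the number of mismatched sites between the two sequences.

The sequences differ at positions 6 (A/C), 7 (G/C), 20 (T/A), 21 (T/A).
That gives 4 mismatches out of 21 aligned sites, so the Hamming distance is 4.

4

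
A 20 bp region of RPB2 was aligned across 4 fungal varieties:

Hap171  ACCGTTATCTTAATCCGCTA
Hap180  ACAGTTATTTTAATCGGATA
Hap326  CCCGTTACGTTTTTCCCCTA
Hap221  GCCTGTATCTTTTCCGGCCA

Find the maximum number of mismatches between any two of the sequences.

Pairwise Hamming distances:
  Hap171 vs Hap180: 4
  Hap171 vs Hap326: 6
  Hap171 vs Hap221: 8
  Hap180 vs Hap326: 9
  Hap180 vs Hap221: 10
  Hap326 vs Hap221: 9
The largest is 10, between Hap180 and Hap221.

10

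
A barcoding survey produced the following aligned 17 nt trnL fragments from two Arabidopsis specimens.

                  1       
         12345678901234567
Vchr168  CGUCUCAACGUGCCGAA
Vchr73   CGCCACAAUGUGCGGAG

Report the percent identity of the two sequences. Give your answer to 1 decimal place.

Mismatches occur at site 3 (U→C), site 5 (U→A), site 9 (C→U), site 14 (C→G), site 17 (A→G).
12 of the 17 sites match, so the percent identity is 12/17 × 100 = 70.6%.

70.6%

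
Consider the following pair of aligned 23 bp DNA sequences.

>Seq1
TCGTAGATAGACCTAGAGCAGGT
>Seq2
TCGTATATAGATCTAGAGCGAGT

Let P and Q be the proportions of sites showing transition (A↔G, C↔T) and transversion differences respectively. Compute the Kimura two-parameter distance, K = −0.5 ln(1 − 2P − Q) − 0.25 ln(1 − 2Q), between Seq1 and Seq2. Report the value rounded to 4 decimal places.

Mismatches occur at site 6 (G↔T, transversion), site 12 (C↔T, transition), site 20 (A↔G, transition), site 21 (G↔A, transition).
Of the 4 differences, 3 transitions and 1 transversion over 23 sites: P = 3/23 = 0.130435, Q = 1/23 = 0.043478.
d = −0.5·ln(0.695652) − 0.25·ln(0.913044) = −0.5·(-0.362906) − 0.25·(-0.090971) = 0.2042.

0.2042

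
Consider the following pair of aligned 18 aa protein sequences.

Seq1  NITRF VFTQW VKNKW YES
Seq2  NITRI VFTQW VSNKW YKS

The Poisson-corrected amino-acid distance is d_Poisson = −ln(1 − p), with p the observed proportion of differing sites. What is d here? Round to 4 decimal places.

Mismatches occur at site 5 (F→I), site 12 (K→S), site 17 (E→K).
p = 3/18 = 0.166667.
d = −ln(1 − 0.166667) = −ln(0.833333) = 0.1823.

0.1823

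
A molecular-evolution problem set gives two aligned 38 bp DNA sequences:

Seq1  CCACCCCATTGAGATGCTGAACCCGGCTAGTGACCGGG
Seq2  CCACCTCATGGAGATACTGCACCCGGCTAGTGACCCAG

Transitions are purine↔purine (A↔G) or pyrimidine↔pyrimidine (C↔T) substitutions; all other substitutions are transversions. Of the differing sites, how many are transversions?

The sequences differ at positions 6 (C/T, transition), 10 (T/G, transversion), 16 (G/A, transition), 20 (A/C, transversion), 36 (G/C, transversion), 37 (G/A, transition).
Of the 6 differences, 3 transitions and 3 transversions, so the answer is 3.

3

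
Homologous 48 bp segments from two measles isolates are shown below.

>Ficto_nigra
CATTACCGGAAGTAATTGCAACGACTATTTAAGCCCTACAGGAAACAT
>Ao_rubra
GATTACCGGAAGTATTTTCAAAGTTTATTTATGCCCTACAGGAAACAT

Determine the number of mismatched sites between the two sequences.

Mismatches occur at site 1 (C↔G), site 15 (A↔T), site 18 (G↔T), site 22 (C↔A), site 24 (A↔T), site 25 (C↔T), site 32 (A↔T).
That gives 7 mismatches out of 48 aligned sites, so the Hamming distance is 7.

7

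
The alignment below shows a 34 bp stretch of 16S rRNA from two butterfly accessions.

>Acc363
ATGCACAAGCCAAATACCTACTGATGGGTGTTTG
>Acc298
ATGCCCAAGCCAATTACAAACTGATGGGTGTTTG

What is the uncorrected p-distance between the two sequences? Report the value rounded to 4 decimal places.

0.1176

Mismatches occur at site 5 (A→C), site 14 (A→T), site 18 (C→A), site 19 (T→A).
There are 4 differences over 34 sites, so p = 4/34 = 0.1176.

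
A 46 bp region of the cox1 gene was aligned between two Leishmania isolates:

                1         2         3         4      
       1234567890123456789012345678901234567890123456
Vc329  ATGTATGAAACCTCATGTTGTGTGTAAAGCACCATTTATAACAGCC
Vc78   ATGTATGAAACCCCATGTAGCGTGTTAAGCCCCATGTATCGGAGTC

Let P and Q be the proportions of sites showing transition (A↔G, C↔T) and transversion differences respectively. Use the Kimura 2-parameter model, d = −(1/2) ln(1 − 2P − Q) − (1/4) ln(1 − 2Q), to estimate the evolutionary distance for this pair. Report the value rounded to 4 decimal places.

0.2570

The sequences differ at positions 13 (T/C, transition), 19 (T/A, transversion), 21 (T/C, transition), 26 (A/T, transversion), 31 (A/C, transversion), 36 (T/G, transversion), 40 (A/C, transversion), 41 (A/G, transition), 42 (C/G, transversion), 45 (C/T, transition).
Of the 10 differences, 4 transitions and 6 transversions over 46 sites: P = 4/46 = 0.086957, Q = 6/46 = 0.130435.
d = −0.5·ln(0.695651) − 0.25·ln(0.739130) = −0.5·(-0.362907) − 0.25·(-0.302281) = 0.2570.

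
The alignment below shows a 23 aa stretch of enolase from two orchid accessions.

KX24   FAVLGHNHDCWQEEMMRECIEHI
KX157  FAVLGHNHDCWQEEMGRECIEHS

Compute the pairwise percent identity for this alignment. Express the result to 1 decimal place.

Differing sites — 16:M/G; 23:I/S.
21 of the 23 sites match, so the percent identity is 21/23 × 100 = 91.3%.

91.3%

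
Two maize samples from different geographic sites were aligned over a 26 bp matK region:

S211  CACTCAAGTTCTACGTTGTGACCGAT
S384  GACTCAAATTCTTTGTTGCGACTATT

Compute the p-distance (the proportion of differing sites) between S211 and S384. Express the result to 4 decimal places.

0.3077

Differing sites — 1:C/G; 8:G/A; 13:A/T; 14:C/T; 19:T/C; 23:C/T; 24:G/A; 25:A/T.
There are 8 differences over 26 sites, so p = 8/26 = 0.3077.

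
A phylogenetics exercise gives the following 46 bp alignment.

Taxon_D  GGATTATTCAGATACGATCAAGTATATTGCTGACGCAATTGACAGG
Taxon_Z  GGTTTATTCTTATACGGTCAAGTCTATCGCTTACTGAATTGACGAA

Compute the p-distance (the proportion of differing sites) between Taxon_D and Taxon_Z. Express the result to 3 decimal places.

0.261

Mismatches occur at site 3 (A↔T), site 10 (A↔T), site 11 (G↔T), site 17 (A↔G), site 24 (A↔C), site 28 (T↔C), site 32 (G↔T), site 35 (G↔T), site 36 (C↔G), site 44 (A↔G), site 45 (G↔A), site 46 (G↔A).
There are 12 differences over 46 sites, so p = 12/46 = 0.261.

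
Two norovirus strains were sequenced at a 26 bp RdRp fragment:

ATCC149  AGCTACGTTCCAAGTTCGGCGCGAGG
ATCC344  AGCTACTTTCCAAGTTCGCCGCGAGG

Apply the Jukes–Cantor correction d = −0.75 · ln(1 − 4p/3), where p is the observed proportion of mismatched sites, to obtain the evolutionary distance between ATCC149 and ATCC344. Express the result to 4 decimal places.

Differing sites — 7:G/T; 19:G/C.
p = 2/26 = 0.076923.
d = −0.75 · ln(1 − (4/3)·0.076923) = −0.75 · ln(0.897436) = −0.75 · (-0.108213) = 0.0812.

0.0812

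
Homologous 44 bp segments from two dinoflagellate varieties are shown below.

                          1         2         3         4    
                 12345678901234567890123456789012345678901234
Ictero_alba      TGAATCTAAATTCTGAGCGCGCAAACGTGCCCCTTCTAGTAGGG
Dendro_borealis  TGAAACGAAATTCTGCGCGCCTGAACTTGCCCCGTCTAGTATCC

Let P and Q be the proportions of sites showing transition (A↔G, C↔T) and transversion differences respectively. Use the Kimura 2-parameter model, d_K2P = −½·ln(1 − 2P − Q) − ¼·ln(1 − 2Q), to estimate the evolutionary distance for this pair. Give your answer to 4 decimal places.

The sequences differ at positions 5 (T/A, transversion), 7 (T/G, transversion), 16 (A/C, transversion), 21 (G/C, transversion), 22 (C/T, transition), 23 (A/G, transition), 27 (G/T, transversion), 34 (T/G, transversion), 42 (G/T, transversion), 43 (G/C, transversion), 44 (G/C, transversion).
Of the 11 differences, 2 transitions and 9 transversions over 44 sites: P = 2/44 = 0.045455, Q = 9/44 = 0.204545.
d = −0.5·ln(0.704545) − 0.25·ln(0.590910) = −0.5·(-0.350203) − 0.25·(-0.526092) = 0.3066.

0.3066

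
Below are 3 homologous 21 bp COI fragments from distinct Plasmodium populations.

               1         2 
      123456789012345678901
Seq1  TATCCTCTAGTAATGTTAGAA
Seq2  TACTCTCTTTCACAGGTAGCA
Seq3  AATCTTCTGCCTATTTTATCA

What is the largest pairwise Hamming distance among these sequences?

Pairwise Hamming distances:
  Seq1 vs Seq2: 9
  Seq1 vs Seq3: 9
  Seq2 vs Seq3: 12
The largest is 12, between Seq2 and Seq3.

12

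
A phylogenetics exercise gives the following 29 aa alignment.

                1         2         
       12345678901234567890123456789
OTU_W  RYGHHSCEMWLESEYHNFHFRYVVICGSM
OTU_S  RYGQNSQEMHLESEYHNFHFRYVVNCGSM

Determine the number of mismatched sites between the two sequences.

The sequences differ at positions 4 (H/Q), 5 (H/N), 7 (C/Q), 10 (W/H), 25 (I/N).
That gives 5 mismatches out of 29 aligned sites, so the Hamming distance is 5.

5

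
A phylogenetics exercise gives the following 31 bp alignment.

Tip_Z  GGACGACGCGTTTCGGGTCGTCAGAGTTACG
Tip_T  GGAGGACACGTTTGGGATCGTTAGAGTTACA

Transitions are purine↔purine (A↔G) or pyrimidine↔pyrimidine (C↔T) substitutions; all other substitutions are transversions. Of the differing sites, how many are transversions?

2

The sequences differ at positions 4 (C/G, transversion), 8 (G/A, transition), 14 (C/G, transversion), 17 (G/A, transition), 22 (C/T, transition), 31 (G/A, transition).
Of the 6 differences, 4 transitions and 2 transversions, so the answer is 2.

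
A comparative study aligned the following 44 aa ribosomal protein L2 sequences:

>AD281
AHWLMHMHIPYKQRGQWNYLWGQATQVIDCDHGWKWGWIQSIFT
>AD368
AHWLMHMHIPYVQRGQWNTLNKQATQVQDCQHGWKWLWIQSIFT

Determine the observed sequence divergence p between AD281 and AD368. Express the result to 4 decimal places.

0.1591

The sequences differ at positions 12 (K/V), 19 (Y/T), 21 (W/N), 22 (G/K), 28 (I/Q), 31 (D/Q), 37 (G/L).
There are 7 differences over 44 sites, so p = 7/44 = 0.1591.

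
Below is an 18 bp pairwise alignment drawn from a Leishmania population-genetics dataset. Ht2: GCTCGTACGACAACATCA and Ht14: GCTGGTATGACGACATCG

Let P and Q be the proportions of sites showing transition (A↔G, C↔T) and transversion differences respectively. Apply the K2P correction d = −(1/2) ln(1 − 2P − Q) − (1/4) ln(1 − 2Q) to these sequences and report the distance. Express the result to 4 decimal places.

0.2757

The sequences differ at positions 4 (C/G, transversion), 8 (C/T, transition), 12 (A/G, transition), 18 (A/G, transition).
Of the 4 differences, 3 transitions and 1 transversion over 18 sites: P = 3/18 = 0.166667, Q = 1/18 = 0.055556.
d = −0.5·ln(0.611110) − 0.25·ln(0.888888) = −0.5·(-0.492478) − 0.25·(-0.117784) = 0.2757.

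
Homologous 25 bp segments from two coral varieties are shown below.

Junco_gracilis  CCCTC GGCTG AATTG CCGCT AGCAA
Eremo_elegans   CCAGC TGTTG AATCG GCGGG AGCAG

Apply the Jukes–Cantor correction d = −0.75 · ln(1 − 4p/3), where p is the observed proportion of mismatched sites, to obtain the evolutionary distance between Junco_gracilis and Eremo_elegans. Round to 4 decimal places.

0.4904

Mismatches occur at site 3 (C↔A), site 4 (T↔G), site 6 (G↔T), site 8 (C↔T), site 14 (T↔C), site 16 (C↔G), site 19 (C↔G), site 20 (T↔G), site 25 (A↔G).
p = 9/25 = 0.360000.
d = −0.75 · ln(1 − (4/3)·0.360000) = −0.75 · ln(0.520000) = −0.75 · (-0.653926) = 0.4904.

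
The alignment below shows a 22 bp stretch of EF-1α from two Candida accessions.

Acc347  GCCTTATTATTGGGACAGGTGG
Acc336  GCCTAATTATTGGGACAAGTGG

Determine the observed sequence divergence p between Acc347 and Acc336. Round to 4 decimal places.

0.0909

Differing sites — 5:T/A; 18:G/A.
There are 2 differences over 22 sites, so p = 2/22 = 0.0909.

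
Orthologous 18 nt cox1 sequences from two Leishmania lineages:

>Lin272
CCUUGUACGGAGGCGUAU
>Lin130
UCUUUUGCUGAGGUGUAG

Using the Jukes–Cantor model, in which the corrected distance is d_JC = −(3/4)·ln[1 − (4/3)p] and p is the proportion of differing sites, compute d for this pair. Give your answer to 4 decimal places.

Differing sites — 1:C/U; 5:G/U; 7:A/G; 9:G/U; 14:C/U; 18:U/G.
p = 6/18 = 0.333333.
d = −0.75 · ln(1 − (4/3)·0.333333) = −0.75 · ln(0.555556) = −0.75 · (-0.587786) = 0.4408.

0.4408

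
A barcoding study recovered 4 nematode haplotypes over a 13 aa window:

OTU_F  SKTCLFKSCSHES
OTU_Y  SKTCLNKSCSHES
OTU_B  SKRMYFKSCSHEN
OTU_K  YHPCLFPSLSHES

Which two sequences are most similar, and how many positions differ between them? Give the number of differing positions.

Pairwise Hamming distances:
  OTU_F vs OTU_Y: 1
  OTU_F vs OTU_B: 4
  OTU_F vs OTU_K: 5
  OTU_Y vs OTU_B: 5
  OTU_Y vs OTU_K: 6
  OTU_B vs OTU_K: 8
The smallest is 1, between OTU_F and OTU_Y.

1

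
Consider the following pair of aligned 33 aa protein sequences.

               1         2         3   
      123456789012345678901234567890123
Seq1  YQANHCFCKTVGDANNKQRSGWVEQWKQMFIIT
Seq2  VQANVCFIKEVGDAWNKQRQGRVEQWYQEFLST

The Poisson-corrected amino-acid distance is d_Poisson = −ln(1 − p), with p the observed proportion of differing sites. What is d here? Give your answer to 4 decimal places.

Differing sites — 1:Y/V; 5:H/V; 8:C/I; 10:T/E; 15:N/W; 20:S/Q; 22:W/R; 27:K/Y; 29:M/E; 31:I/L; 32:I/S.
p = 11/33 = 0.333333.
d = −ln(1 − 0.333333) = −ln(0.666667) = 0.4055.

0.4055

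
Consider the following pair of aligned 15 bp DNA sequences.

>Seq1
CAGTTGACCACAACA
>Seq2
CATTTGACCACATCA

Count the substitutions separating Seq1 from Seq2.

2

The sequences differ at positions 3 (G/T), 13 (A/T).
That gives 2 mismatches out of 15 aligned sites, so the Hamming distance is 2.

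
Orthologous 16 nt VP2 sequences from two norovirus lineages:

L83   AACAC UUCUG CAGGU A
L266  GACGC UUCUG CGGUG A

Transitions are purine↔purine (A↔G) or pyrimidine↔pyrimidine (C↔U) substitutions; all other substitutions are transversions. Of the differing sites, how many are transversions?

The sequences differ at positions 1 (A/G, transition), 4 (A/G, transition), 12 (A/G, transition), 14 (G/U, transversion), 15 (U/G, transversion).
Of the 5 differences, 3 transitions and 2 transversions, so the answer is 2.

2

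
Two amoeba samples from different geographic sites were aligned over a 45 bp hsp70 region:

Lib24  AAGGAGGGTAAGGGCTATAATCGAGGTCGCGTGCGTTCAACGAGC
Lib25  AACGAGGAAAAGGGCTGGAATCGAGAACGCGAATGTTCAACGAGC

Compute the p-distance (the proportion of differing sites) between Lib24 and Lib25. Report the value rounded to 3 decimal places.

Differing sites — 3:G/C; 8:G/A; 9:T/A; 17:A/G; 18:T/G; 26:G/A; 27:T/A; 32:T/A; 33:G/A; 34:C/T.
There are 10 differences over 45 sites, so p = 10/45 = 0.222.

0.222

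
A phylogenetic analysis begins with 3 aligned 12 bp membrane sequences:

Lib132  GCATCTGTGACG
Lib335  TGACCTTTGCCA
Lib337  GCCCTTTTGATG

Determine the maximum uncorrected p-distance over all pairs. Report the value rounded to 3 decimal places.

Pairwise Hamming distances:
  Lib132 vs Lib335: 6
  Lib132 vs Lib337: 5
  Lib335 vs Lib337: 7
The largest is 7 mismatches, between Lib335 and Lib337; p = 7/12 = 0.583.

0.583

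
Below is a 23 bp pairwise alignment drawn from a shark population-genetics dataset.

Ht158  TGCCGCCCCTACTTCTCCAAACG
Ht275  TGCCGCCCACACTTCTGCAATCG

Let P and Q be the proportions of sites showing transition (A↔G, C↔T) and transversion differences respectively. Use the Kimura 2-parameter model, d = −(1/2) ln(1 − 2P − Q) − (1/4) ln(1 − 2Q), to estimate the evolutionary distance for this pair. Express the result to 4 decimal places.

0.1981

Mismatches occur at site 9 (C→A, transversion), site 10 (T→C, transition), site 17 (C→G, transversion), site 21 (A→T, transversion).
Of the 4 differences, 1 transition and 3 transversions over 23 sites: P = 1/23 = 0.043478, Q = 3/23 = 0.130435.
d = −0.5·ln(0.782609) − 0.25·ln(0.739130) = −0.5·(-0.245122) − 0.25·(-0.302281) = 0.1981.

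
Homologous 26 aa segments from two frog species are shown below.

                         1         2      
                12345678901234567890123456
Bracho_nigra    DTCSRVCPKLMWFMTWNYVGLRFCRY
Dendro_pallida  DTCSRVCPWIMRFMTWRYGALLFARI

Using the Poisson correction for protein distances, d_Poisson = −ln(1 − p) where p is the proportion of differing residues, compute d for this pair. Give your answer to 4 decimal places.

0.4249

Differing sites — 9:K/W; 10:L/I; 12:W/R; 17:N/R; 19:V/G; 20:G/A; 22:R/L; 24:C/A; 26:Y/I.
p = 9/26 = 0.346154.
d = −ln(1 − 0.346154) = −ln(0.653846) = 0.4249.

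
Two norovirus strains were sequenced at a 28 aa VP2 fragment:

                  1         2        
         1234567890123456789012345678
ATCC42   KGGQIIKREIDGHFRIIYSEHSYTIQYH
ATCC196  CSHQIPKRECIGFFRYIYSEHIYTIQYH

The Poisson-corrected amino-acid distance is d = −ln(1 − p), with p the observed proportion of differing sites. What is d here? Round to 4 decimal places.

0.3878

Differing sites — 1:K/C; 2:G/S; 3:G/H; 6:I/P; 10:I/C; 11:D/I; 13:H/F; 16:I/Y; 22:S/I.
p = 9/28 = 0.321429.
d = −ln(1 − 0.321429) = −ln(0.678571) = 0.3878.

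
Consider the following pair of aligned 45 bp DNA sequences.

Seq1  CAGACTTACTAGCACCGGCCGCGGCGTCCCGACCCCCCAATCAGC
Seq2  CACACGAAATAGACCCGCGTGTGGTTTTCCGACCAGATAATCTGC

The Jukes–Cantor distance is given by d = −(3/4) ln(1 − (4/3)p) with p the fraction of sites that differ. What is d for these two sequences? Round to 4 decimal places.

0.5716

The sequences differ at positions 3 (G/C), 6 (T/G), 7 (T/A), 9 (C/A), 13 (C/A), 14 (A/C), 18 (G/C), 19 (C/G), 20 (C/T), 22 (C/T), 25 (C/T), 26 (G/T), 28 (C/T), 35 (C/A), 36 (C/G), 37 (C/A), 38 (C/T), 43 (A/T).
p = 18/45 = 0.400000.
d = −0.75 · ln(1 − (4/3)·0.400000) = −0.75 · ln(0.466667) = −0.75 · (-0.762139) = 0.5716.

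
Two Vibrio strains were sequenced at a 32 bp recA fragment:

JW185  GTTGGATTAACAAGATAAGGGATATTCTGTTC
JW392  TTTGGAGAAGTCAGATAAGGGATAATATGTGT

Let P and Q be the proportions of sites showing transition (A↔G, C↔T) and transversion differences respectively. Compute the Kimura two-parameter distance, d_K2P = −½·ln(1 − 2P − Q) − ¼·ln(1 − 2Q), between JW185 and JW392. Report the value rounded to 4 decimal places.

0.4045

Differing sites — 1:G/T (Tv); 7:T/G (Tv); 8:T/A (Tv); 10:A/G (Ti); 11:C/T (Ti); 12:A/C (Tv); 25:T/A (Tv); 27:C/A (Tv); 31:T/G (Tv); 32:C/T (Ti).
Of the 10 differences, 3 transitions and 7 transversions over 32 sites: P = 3/32 = 0.093750, Q = 7/32 = 0.218750.
d = −0.5·ln(0.593750) − 0.25·ln(0.562500) = −0.5·(-0.521297) − 0.25·(-0.575364) = 0.4045.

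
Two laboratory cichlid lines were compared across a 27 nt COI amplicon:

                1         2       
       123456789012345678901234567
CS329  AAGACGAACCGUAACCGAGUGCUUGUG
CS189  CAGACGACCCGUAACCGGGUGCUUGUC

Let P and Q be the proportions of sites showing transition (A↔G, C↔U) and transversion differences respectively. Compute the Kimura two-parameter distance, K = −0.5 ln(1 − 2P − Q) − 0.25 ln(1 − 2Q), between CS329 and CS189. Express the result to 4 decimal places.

Differing sites — 1:A/C (Tv); 8:A/C (Tv); 18:A/G (Ti); 27:G/C (Tv).
Of the 4 differences, 1 transition and 3 transversions over 27 sites: P = 1/27 = 0.037037, Q = 3/27 = 0.111111.
d = −0.5·ln(0.814815) − 0.25·ln(0.777778) = −0.5·(-0.204794) − 0.25·(-0.251314) = 0.1652.

0.1652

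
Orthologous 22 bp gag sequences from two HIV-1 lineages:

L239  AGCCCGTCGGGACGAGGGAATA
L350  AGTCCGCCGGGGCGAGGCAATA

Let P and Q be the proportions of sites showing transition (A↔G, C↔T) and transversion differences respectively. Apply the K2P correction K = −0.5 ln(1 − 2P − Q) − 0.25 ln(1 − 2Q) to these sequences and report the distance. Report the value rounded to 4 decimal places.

Mismatches occur at site 3 (C/T, transition), site 7 (T/C, transition), site 12 (A/G, transition), site 18 (G/C, transversion).
Of the 4 differences, 3 transitions and 1 transversion over 22 sites: P = 3/22 = 0.136364, Q = 1/22 = 0.045455.
d = −0.5·ln(0.681817) − 0.25·ln(0.909090) = −0.5·(-0.382994) − 0.25·(-0.095311) = 0.2153.

0.2153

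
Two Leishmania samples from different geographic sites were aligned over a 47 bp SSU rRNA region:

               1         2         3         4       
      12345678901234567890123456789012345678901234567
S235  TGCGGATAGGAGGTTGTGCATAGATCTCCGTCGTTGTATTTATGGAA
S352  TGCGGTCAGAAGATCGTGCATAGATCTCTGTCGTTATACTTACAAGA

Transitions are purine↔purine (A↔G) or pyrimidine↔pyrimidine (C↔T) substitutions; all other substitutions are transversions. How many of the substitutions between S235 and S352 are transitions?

Differing sites — 6:A/T (Tv); 7:T/C (Ti); 10:G/A (Ti); 13:G/A (Ti); 15:T/C (Ti); 29:C/T (Ti); 36:G/A (Ti); 39:T/C (Ti); 43:T/C (Ti); 44:G/A (Ti); 45:G/A (Ti); 46:A/G (Ti).
Of the 12 differences, 11 transitions and 1 transversion, so the answer is 11.

11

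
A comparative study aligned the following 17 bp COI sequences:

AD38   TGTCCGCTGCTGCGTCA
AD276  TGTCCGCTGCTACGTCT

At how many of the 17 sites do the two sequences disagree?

2

The sequences differ at positions 12 (G/A), 17 (A/T).
That gives 2 mismatches out of 17 aligned sites, so the Hamming distance is 2.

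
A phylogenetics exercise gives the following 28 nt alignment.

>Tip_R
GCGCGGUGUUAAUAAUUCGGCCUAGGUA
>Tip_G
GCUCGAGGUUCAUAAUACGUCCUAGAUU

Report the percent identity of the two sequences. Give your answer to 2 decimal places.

Differing sites — 3:G/U; 6:G/A; 7:U/G; 11:A/C; 17:U/A; 20:G/U; 26:G/A; 28:A/U.
20 of the 28 sites match, so the percent identity is 20/28 × 100 = 71.43%.

71.43%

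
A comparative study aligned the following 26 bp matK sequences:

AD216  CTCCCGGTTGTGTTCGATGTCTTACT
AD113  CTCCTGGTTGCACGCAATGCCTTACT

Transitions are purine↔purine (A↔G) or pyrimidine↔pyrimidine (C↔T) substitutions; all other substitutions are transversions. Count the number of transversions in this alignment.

Mismatches occur at site 5 (C→T, transition), site 11 (T→C, transition), site 12 (G→A, transition), site 13 (T→C, transition), site 14 (T→G, transversion), site 16 (G→A, transition), site 20 (T→C, transition).
Of the 7 differences, 6 transitions and 1 transversion, so the answer is 1.

1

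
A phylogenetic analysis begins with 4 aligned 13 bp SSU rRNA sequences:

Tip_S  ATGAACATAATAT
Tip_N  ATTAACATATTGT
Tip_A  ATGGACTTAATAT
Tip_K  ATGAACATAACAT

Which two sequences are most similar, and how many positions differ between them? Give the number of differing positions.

1

Pairwise Hamming distances:
  Tip_S vs Tip_N: 3
  Tip_S vs Tip_A: 2
  Tip_S vs Tip_K: 1
  Tip_N vs Tip_A: 5
  Tip_N vs Tip_K: 4
  Tip_A vs Tip_K: 3
The smallest is 1, between Tip_S and Tip_K.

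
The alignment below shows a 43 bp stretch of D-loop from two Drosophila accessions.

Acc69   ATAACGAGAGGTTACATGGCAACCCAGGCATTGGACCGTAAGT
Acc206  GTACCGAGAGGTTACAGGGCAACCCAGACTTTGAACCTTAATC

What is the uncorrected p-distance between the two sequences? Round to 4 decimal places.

0.2093

Differing sites — 1:A/G; 4:A/C; 17:T/G; 28:G/A; 30:A/T; 34:G/A; 38:G/T; 42:G/T; 43:T/C.
There are 9 differences over 43 sites, so p = 9/43 = 0.2093.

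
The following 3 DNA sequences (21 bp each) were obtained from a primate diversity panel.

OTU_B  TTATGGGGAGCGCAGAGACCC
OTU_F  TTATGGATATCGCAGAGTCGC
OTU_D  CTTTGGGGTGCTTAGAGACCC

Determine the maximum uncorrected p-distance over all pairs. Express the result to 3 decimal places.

0.476

Pairwise Hamming distances:
  OTU_B vs OTU_F: 5
  OTU_B vs OTU_D: 5
  OTU_F vs OTU_D: 10
The largest is 10 mismatches, between OTU_F and OTU_D; p = 10/21 = 0.476.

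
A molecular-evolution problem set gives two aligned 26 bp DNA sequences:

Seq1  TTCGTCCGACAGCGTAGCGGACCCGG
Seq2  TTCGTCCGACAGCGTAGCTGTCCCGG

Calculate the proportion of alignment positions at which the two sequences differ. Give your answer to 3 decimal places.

The sequences differ at positions 19 (G/T), 21 (A/T).
There are 2 differences over 26 sites, so p = 2/26 = 0.077.

0.077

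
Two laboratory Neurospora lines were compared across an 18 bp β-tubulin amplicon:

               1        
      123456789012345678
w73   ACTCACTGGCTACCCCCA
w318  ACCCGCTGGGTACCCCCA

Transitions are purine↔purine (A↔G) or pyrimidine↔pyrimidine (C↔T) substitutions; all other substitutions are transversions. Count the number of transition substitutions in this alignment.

2

Mismatches occur at site 3 (T/C, transition), site 5 (A/G, transition), site 10 (C/G, transversion).
Of the 3 differences, 2 transitions and 1 transversion, so the answer is 2.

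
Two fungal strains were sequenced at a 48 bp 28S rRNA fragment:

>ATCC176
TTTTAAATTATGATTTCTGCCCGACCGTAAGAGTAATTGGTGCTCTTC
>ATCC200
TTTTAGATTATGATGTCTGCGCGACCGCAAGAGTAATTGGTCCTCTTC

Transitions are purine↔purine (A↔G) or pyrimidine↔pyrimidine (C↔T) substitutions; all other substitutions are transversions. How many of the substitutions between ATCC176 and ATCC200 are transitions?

2

The sequences differ at positions 6 (A/G, transition), 15 (T/G, transversion), 21 (C/G, transversion), 28 (T/C, transition), 42 (G/C, transversion).
Of the 5 differences, 2 transitions and 3 transversions, so the answer is 2.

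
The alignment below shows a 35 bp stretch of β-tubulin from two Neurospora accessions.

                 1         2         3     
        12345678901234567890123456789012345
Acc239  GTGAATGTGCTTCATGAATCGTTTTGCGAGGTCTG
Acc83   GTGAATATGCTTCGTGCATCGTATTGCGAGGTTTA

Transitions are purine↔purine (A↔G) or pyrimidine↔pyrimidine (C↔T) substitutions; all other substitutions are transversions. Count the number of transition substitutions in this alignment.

Differing sites — 7:G/A (Ti); 14:A/G (Ti); 17:A/C (Tv); 23:T/A (Tv); 33:C/T (Ti); 35:G/A (Ti).
Of the 6 differences, 4 transitions and 2 transversions, so the answer is 4.

4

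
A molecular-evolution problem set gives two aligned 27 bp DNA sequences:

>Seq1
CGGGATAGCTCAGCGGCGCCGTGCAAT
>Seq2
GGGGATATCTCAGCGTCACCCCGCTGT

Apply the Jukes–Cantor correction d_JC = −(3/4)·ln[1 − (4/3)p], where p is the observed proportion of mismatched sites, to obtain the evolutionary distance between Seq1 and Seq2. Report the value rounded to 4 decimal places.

0.3770

The sequences differ at positions 1 (C/G), 8 (G/T), 16 (G/T), 18 (G/A), 21 (G/C), 22 (T/C), 25 (A/T), 26 (A/G).
p = 8/27 = 0.296296.
d = −0.75 · ln(1 − (4/3)·0.296296) = −0.75 · ln(0.604939) = −0.75 · (-0.502628) = 0.3770.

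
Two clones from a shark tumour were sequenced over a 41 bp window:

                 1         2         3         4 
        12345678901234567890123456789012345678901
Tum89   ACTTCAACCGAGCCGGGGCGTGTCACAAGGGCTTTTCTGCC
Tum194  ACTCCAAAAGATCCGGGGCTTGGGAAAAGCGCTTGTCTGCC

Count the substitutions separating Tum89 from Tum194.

10

Differing sites — 4:T/C; 8:C/A; 9:C/A; 12:G/T; 20:G/T; 23:T/G; 24:C/G; 26:C/A; 30:G/C; 35:T/G.
That gives 10 mismatches out of 41 aligned sites, so the Hamming distance is 10.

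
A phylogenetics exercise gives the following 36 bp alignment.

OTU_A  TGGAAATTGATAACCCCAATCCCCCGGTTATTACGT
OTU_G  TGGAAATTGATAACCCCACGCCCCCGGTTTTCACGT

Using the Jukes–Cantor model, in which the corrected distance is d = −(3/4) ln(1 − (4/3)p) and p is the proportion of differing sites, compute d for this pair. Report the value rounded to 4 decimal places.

Mismatches occur at site 19 (A↔C), site 20 (T↔G), site 30 (A↔T), site 32 (T↔C).
p = 4/36 = 0.111111.
d = −0.75 · ln(1 − (4/3)·0.111111) = −0.75 · ln(0.851852) = −0.75 · (-0.160342) = 0.1203.

0.1203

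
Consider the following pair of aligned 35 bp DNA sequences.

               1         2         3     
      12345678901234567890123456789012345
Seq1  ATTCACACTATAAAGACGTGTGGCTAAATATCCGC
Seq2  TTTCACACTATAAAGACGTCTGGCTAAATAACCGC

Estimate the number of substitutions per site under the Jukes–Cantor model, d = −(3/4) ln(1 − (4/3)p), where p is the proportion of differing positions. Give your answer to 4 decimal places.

Differing sites — 1:A/T; 20:G/C; 31:T/A.
p = 3/35 = 0.085714.
d = −0.75 · ln(1 − (4/3)·0.085714) = −0.75 · ln(0.885715) = −0.75 · (-0.121360) = 0.0910.

0.0910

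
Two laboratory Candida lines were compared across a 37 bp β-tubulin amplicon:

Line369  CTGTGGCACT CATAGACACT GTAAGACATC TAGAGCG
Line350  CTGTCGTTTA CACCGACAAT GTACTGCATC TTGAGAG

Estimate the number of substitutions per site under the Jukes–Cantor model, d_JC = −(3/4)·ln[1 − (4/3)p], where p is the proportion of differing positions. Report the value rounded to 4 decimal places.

The sequences differ at positions 5 (G/C), 7 (C/T), 8 (A/T), 9 (C/T), 10 (T/A), 13 (T/C), 14 (A/C), 19 (C/A), 24 (A/C), 25 (G/T), 26 (A/G), 32 (A/T), 36 (C/A).
p = 13/37 = 0.351351.
d = −0.75 · ln(1 − (4/3)·0.351351) = −0.75 · ln(0.531532) = −0.75 · (-0.631992) = 0.4740.

0.4740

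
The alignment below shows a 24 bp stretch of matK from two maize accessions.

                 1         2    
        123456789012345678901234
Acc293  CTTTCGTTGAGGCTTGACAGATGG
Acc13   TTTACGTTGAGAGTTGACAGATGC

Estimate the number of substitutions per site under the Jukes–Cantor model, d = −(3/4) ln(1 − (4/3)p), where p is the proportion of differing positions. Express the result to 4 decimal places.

The sequences differ at positions 1 (C/T), 4 (T/A), 12 (G/A), 13 (C/G), 24 (G/C).
p = 5/24 = 0.208333.
d = −0.75 · ln(1 − (4/3)·0.208333) = −0.75 · ln(0.722223) = −0.75 · (-0.325421) = 0.2441.

0.2441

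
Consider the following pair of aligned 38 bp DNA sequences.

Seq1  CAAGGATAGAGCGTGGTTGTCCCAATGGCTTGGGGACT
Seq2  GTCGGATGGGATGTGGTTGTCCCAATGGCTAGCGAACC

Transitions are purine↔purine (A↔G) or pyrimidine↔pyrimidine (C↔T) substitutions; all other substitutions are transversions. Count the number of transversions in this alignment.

The sequences differ at positions 1 (C/G, transversion), 2 (A/T, transversion), 3 (A/C, transversion), 8 (A/G, transition), 10 (A/G, transition), 11 (G/A, transition), 12 (C/T, transition), 31 (T/A, transversion), 33 (G/C, transversion), 35 (G/A, transition), 38 (T/C, transition).
Of the 11 differences, 6 transitions and 5 transversions, so the answer is 5.

5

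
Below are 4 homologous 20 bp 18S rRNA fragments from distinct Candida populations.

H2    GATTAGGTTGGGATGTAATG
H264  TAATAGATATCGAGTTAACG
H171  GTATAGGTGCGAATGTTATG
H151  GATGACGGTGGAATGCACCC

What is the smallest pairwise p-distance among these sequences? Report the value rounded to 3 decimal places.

Pairwise Hamming distances:
  H2 vs H264: 9
  H2 vs H171: 6
  H2 vs H151: 8
  H264 vs H171: 11
  H264 vs H151: 15
  H171 vs H151: 12
The smallest is 6 mismatches, between H2 and H171; p = 6/20 = 0.300.

0.300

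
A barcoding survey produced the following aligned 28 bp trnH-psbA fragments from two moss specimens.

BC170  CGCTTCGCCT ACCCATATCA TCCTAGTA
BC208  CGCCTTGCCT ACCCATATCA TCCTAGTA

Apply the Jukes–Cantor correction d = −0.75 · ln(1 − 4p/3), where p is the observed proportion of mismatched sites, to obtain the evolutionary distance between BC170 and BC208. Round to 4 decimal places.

0.0751

Mismatches occur at site 4 (T↔C), site 6 (C↔T).
p = 2/28 = 0.071429.
d = −0.75 · ln(1 − (4/3)·0.071429) = −0.75 · ln(0.904761) = −0.75 · (-0.100084) = 0.0751.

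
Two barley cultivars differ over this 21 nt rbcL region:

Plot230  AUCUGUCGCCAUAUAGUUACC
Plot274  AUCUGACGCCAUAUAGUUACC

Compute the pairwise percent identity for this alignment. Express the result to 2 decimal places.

95.24%

Differing sites — 6:U/A.
20 of the 21 sites match, so the percent identity is 20/21 × 100 = 95.24%.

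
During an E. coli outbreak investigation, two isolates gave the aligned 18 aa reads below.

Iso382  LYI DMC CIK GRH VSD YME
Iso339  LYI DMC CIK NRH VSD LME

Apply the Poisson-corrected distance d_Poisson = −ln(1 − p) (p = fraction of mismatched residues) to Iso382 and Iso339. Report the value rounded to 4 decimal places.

0.1178

Differing sites — 10:G/N; 16:Y/L.
p = 2/18 = 0.111111.
d = −ln(1 − 0.111111) = −ln(0.888889) = 0.1178.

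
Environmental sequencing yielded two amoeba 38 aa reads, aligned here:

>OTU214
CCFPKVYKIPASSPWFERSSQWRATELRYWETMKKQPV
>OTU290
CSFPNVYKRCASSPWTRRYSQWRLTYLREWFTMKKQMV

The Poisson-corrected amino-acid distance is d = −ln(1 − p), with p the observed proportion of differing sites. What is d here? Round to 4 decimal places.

0.3795

Mismatches occur at site 2 (C↔S), site 5 (K↔N), site 9 (I↔R), site 10 (P↔C), site 16 (F↔T), site 17 (E↔R), site 19 (S↔Y), site 24 (A↔L), site 26 (E↔Y), site 29 (Y↔E), site 31 (E↔F), site 37 (P↔M).
p = 12/38 = 0.315789.
d = −ln(1 − 0.315789) = −ln(0.684211) = 0.3795.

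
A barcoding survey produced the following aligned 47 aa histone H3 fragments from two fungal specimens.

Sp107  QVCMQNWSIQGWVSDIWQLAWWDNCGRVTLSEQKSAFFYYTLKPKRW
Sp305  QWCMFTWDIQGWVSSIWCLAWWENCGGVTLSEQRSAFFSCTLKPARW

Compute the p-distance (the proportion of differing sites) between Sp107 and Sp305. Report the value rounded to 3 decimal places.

0.255

Mismatches occur at site 2 (V↔W), site 5 (Q↔F), site 6 (N↔T), site 8 (S↔D), site 15 (D↔S), site 18 (Q↔C), site 23 (D↔E), site 27 (R↔G), site 34 (K↔R), site 39 (Y↔S), site 40 (Y↔C), site 45 (K↔A).
There are 12 differences over 47 sites, so p = 12/47 = 0.255.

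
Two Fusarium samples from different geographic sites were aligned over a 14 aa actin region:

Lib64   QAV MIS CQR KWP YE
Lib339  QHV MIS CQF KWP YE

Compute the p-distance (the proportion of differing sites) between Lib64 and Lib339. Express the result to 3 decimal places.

Mismatches occur at site 2 (A→H), site 9 (R→F).
There are 2 differences over 14 sites, so p = 2/14 = 0.143.

0.143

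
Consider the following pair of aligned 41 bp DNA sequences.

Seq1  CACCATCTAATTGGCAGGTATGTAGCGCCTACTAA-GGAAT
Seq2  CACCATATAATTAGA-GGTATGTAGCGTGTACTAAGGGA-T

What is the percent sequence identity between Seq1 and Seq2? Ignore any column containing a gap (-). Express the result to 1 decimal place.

86.8%

Excluding the 3 gap columns leaves 38 comparable sites.
Differing sites — 7:C/A; 13:G/A; 15:C/A; 28:C/T; 29:C/G.
33 of the 38 comparable sites match, so the percent identity is 33/38 × 100 = 86.8%.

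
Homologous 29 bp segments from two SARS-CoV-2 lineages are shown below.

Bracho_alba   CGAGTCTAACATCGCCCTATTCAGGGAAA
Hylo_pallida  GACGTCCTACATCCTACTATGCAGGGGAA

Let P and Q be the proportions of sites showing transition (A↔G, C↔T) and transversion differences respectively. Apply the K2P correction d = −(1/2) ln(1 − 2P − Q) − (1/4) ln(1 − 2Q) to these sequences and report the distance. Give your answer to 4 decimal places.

0.4631

The sequences differ at positions 1 (C/G, transversion), 2 (G/A, transition), 3 (A/C, transversion), 7 (T/C, transition), 8 (A/T, transversion), 14 (G/C, transversion), 15 (C/T, transition), 16 (C/A, transversion), 21 (T/G, transversion), 27 (A/G, transition).
Of the 10 differences, 4 transitions and 6 transversions over 29 sites: P = 4/29 = 0.137931, Q = 6/29 = 0.206897.
d = −0.5·ln(0.517241) − 0.25·ln(0.586206) = −0.5·(-0.659246) − 0.25·(-0.534084) = 0.4631.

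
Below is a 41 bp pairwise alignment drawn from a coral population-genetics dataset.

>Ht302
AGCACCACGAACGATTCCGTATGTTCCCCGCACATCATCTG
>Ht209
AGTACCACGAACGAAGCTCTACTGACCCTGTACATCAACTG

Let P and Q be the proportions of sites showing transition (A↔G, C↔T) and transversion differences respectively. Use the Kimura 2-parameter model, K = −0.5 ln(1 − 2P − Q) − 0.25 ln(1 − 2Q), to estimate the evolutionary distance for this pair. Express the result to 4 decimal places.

The sequences differ at positions 3 (C/T, transition), 15 (T/A, transversion), 16 (T/G, transversion), 18 (C/T, transition), 19 (G/C, transversion), 22 (T/C, transition), 23 (G/T, transversion), 24 (T/G, transversion), 25 (T/A, transversion), 29 (C/T, transition), 31 (C/T, transition), 38 (T/A, transversion).
Of the 12 differences, 5 transitions and 7 transversions over 41 sites: P = 5/41 = 0.121951, Q = 7/41 = 0.170732.
d = −0.5·ln(0.585366) − 0.25·ln(0.658536) = −0.5·(-0.535518) − 0.25·(-0.417736) = 0.3722.

0.3722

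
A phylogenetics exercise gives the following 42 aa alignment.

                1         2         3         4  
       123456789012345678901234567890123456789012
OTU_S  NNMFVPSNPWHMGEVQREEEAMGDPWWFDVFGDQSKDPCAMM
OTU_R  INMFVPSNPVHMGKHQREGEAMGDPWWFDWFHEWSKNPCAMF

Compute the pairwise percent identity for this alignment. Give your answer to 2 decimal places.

73.81%

Differing sites — 1:N/I; 10:W/V; 14:E/K; 15:V/H; 19:E/G; 30:V/W; 32:G/H; 33:D/E; 34:Q/W; 37:D/N; 42:M/F.
31 of the 42 sites match, so the percent identity is 31/42 × 100 = 73.81%.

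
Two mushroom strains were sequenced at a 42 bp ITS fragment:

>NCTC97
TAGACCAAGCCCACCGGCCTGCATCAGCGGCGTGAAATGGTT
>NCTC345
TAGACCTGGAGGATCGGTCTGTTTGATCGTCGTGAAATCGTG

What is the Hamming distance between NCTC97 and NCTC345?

Mismatches occur at site 7 (A/T), site 8 (A/G), site 10 (C/A), site 11 (C/G), site 12 (C/G), site 14 (C/T), site 18 (C/T), site 22 (C/T), site 23 (A/T), site 25 (C/G), site 27 (G/T), site 30 (G/T), site 39 (G/C), site 42 (T/G).
That gives 14 mismatches out of 42 aligned sites, so the Hamming distance is 14.

14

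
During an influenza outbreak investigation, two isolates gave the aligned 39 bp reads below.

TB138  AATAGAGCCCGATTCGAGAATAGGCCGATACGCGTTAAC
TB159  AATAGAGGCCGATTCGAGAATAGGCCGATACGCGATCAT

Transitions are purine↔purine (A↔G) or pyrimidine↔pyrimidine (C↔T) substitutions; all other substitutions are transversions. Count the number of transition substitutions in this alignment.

1

The sequences differ at positions 8 (C/G, transversion), 35 (T/A, transversion), 37 (A/C, transversion), 39 (C/T, transition).
Of the 4 differences, 1 transition and 3 transversions, so the answer is 1.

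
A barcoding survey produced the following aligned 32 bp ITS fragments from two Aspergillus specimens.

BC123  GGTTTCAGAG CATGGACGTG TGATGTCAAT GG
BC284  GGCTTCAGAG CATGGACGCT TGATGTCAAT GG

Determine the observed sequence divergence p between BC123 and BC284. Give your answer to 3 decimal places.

Differing sites — 3:T/C; 19:T/C; 20:G/T.
There are 3 differences over 32 sites, so p = 3/32 = 0.094.

0.094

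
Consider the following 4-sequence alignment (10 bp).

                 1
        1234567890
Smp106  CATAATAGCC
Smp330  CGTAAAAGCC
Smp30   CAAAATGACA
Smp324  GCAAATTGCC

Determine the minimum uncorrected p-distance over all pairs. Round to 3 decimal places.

Pairwise Hamming distances:
  Smp106 vs Smp330: 2
  Smp106 vs Smp30: 4
  Smp106 vs Smp324: 4
  Smp330 vs Smp30: 6
  Smp330 vs Smp324: 5
  Smp30 vs Smp324: 5
The smallest is 2 mismatches, between Smp106 and Smp330; p = 2/10 = 0.200.

0.200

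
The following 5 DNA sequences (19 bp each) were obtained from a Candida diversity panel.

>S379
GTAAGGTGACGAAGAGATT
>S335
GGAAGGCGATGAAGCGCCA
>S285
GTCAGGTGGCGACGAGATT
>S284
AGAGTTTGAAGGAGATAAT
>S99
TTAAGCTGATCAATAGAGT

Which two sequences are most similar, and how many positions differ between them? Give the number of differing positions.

Pairwise Hamming distances:
  S379 vs S335: 7
  S379 vs S285: 3
  S379 vs S284: 9
  S379 vs S99: 6
  S335 vs S285: 10
  S335 vs S284: 12
  S335 vs S99: 10
  S285 vs S284: 12
  S285 vs S99: 9
  S284 vs S99: 11
The smallest is 3, between S379 and S285.

3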